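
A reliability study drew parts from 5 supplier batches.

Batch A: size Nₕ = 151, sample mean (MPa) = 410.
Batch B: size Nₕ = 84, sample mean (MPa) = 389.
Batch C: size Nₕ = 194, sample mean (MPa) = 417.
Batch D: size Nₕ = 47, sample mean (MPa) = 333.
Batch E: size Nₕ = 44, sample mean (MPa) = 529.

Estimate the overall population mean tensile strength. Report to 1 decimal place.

N = 151 + 84 + 194 + 47 + 44 = 520.
Overall mean = Σ (Nₕ/N)·x̄ₕ — weight by population share, not a simple average.
Σ Nₕx̄ₕ = 151·410 + 84·389 + 194·417 + 47·333 + 44·529 = 61910 + 32676 + 80898 + 15651 + 23276 = 214411.
Divide by N: 214411 / 520 = 412.329... → 412.3.

412.3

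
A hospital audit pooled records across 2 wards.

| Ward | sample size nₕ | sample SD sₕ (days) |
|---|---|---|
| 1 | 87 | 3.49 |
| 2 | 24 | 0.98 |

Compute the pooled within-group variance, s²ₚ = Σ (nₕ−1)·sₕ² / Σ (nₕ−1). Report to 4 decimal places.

9.8126

1: (87−1)·3.49² = 86·12.1801 = 1047.4886
2: (24−1)·0.98² = 23·0.9604 = 22.0892
Numerator = 1069.5778; denominator = Σ(nₕ−1) = 109.
s²ₚ = 1069.5778/109 = 9.812640... → 9.8126.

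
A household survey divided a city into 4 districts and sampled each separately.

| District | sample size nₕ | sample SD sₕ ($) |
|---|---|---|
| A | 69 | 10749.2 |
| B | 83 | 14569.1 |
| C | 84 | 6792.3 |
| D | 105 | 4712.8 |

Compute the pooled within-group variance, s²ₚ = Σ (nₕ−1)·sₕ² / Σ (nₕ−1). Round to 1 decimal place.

Degrees of freedom: 68 + 82 + 83 + 104 = 337.
Σ(nₕ−1)sₕ² = 68·115545300.64 + 82·212258674.81 + 83·46135339.29 + 104·22210483.84 = 31401415258.37.
s²ₚ = 31401415258.37 / 337 = 93179273.764... → 93179273.8.

93179273.8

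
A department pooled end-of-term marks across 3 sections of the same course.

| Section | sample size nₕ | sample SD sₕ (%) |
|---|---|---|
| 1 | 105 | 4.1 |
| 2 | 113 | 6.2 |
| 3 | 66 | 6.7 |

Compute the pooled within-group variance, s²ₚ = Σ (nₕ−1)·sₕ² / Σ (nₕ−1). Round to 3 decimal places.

31.927

Degrees of freedom: 104 + 112 + 65 = 281.
Σ(nₕ−1)sₕ² = 104·16.81 + 112·38.44 + 65·44.89 = 8971.37.
s²ₚ = 8971.37 / 281 = 31.92658... → 31.927.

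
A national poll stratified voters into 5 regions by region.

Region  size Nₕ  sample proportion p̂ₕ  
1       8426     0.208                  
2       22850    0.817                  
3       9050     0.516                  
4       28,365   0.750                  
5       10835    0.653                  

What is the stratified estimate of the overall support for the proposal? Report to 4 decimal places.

N = 8426 + 22850 + 9050 + 28365 + 10835 = 79526.
Overall proportion = Σ (Nₕ/N)·p̂ₕ.
Σ Nₕp̂ₕ = 1752.608 + 18668.45 + 4669.8 + 21273.75 + 7075.255 = 53439.863.
53439.863 / 79526 = 0.671980... → 0.6720.

0.6720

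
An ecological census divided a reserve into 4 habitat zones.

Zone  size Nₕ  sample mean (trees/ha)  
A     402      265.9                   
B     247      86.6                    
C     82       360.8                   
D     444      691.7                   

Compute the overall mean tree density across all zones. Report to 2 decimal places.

395.73

x̄_st = (Σ Nₕx̄ₕ) / (Σ Nₕ) = (402·265.9 + 247·86.6 + 82·360.8 + 444·691.7) / 1175
= 464982.4 / 1175 = 395.7297... → 395.73.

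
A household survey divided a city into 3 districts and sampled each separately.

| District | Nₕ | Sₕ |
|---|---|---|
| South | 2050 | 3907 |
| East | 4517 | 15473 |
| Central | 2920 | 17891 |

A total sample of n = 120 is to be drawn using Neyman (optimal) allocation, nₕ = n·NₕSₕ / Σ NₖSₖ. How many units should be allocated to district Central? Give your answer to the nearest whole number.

Σ NₕSₕ = 2050·3907 + 4517·15473 + 2920·17891 = 130142611.
Share for Central: 52241720/130142611 = 0.40142.
n_Central = 120 × 0.40142 = 48.170... → 48.

48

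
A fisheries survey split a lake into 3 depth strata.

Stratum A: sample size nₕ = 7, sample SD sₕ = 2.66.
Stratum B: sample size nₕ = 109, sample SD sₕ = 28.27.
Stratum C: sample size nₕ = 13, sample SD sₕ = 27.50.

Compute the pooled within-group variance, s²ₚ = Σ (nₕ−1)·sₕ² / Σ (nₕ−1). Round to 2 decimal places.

A: (7−1)·2.66² = 6·7.0756 = 42.4536
B: (109−1)·28.27² = 108·799.1929 = 86312.8332
C: (13−1)·27.50² = 12·756.25 = 9075
Numerator = 95430.2868; denominator = Σ(nₕ−1) = 126.
s²ₚ = 95430.2868/126 = 757.3832... → 757.38.

757.38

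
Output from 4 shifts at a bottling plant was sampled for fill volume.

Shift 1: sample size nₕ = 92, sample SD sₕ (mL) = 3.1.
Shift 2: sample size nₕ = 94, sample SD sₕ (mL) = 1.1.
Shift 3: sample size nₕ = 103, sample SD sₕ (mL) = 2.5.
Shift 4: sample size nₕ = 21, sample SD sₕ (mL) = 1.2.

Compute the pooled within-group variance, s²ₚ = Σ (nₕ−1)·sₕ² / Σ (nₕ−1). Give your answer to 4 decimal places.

Degrees of freedom: 91 + 93 + 102 + 20 = 306.
Σ(nₕ−1)sₕ² = 91·9.61 + 93·1.21 + 102·6.25 + 20·1.44 = 1653.34.
s²ₚ = 1653.34 / 306 = 5.403072... → 5.4031.

5.4031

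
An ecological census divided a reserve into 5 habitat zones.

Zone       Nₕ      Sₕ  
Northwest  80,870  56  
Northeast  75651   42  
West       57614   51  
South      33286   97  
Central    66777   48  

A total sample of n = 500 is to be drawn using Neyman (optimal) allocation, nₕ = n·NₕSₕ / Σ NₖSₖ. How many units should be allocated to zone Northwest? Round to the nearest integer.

Σ NₕSₕ = 80870·56 + 75651·42 + 57614·51 + 33286·97 + 66777·48 = 17078414.
Share for Northwest: 4528720/17078414 = 0.26517.
n_Northwest = 500 × 0.26517 = 132.586... → 133.

133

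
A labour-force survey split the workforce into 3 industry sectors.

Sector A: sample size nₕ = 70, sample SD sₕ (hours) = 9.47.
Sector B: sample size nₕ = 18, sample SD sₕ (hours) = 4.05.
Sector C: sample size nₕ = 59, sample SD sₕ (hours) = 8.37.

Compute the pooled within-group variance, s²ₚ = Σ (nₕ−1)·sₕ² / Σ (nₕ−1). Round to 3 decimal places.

A: (70−1)·9.47² = 69·89.6809 = 6187.9821
B: (18−1)·4.05² = 17·16.4025 = 278.8425
C: (59−1)·8.37² = 58·70.0569 = 4063.3002
Numerator = 10530.1248; denominator = Σ(nₕ−1) = 144.
s²ₚ = 10530.1248/144 = 73.12587... → 73.126.

73.126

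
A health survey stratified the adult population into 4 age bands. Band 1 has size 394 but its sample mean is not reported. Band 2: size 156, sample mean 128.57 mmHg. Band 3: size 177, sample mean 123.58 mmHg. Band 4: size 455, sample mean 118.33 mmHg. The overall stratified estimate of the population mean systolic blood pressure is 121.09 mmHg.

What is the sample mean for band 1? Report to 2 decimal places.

N = 394 + 156 + 177 + 455 = 1182.
Overall total = μ·N = 121.09·1182 = 143128.38.
Subtract the known strata: 156·128.57 + 177·123.58 + 455·118.33 = 95770.73.
Remaining total for band 1: 143128.38 − 95770.73 = 47357.65.
Divide by its size: 47357.65 / 394 = 120.1971... → 120.20.

120.20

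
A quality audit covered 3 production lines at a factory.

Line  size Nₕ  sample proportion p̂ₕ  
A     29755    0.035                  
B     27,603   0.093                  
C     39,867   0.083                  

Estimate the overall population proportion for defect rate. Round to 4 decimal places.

Wₕ = Nₕ/N with N = 97225: 0.3060, 0.2839, 0.4100.
p̂_st = 0.3060·0.035 + 0.2839·0.093 + 0.4100·0.083 ≈ 0.071149... → 0.0711.

0.0711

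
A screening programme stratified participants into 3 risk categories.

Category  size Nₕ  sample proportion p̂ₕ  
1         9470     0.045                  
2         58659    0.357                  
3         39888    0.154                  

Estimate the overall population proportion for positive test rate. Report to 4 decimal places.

N = 9470 + 58659 + 39888 = 108017.
Overall proportion = Σ (Nₕ/N)·p̂ₕ.
Σ Nₕp̂ₕ = 426.15 + 20941.263 + 6142.752 = 27510.165.
27510.165 / 108017 = 0.254684... → 0.2547.

0.2547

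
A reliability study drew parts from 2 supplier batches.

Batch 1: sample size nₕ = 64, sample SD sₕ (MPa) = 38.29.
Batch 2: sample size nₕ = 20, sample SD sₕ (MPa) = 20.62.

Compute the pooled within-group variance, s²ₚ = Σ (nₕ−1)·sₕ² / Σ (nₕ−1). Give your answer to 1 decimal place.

Degrees of freedom: 63 + 19 = 82.
Σ(nₕ−1)sₕ² = 63·1466.1241 + 19·425.1844 = 100444.3219.
s²ₚ = 100444.3219 / 82 = 1224.931... → 1224.9.

1224.9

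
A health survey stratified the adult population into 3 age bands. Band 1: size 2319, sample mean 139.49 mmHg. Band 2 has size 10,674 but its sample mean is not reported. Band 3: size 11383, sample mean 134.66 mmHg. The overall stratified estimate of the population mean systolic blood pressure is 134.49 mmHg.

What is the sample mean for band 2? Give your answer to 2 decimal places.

N = 2319 + 10674 + 11383 = 24376.
Overall total = μ·N = 134.49·24376 = 3278328.24.
Subtract the known strata: 2319·139.49 + 11383·134.66 = 1856312.09.
Remaining total for band 2: 3278328.24 − 1856312.09 = 1422016.15.
Divide by its size: 1422016.15 / 10674 = 133.2224... → 133.22.

133.22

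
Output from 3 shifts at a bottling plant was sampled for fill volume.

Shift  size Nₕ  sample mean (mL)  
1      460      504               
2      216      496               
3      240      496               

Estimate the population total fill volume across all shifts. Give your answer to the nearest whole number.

Estimate total by summing Nₕ·x̄ₕ over strata.
460·504 + 216·496 + 240·496 = 231840 + 107136 + 119040 = 458016.

458016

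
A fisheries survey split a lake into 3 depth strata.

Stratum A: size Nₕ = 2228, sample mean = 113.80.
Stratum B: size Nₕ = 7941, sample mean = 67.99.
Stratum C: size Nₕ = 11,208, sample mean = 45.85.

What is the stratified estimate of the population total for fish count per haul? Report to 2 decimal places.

A: 2228·113.80 = 253546.4
B: 7941·67.99 = 539908.59
C: 11208·45.85 = 513886.8
τ̂ = Σ Nₕx̄ₕ = 1307341.79.

1307341.79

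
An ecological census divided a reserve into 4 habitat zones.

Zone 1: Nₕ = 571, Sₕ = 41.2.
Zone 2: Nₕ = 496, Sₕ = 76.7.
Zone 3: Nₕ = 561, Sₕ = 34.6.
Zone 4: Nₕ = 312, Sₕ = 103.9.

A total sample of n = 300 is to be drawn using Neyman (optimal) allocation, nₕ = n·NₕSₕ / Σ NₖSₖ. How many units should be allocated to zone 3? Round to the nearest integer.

51

1: NₕSₕ = 571·41.2 = 23525.2
2: NₕSₕ = 496·76.7 = 38043.2
3: NₕSₕ = 561·34.6 = 19410.6
4: NₕSₕ = 312·103.9 = 32416.8
Σ NₕSₕ = 113395.8.
n_3 = 300·19410.6/113395.8 = 51.353... → 51.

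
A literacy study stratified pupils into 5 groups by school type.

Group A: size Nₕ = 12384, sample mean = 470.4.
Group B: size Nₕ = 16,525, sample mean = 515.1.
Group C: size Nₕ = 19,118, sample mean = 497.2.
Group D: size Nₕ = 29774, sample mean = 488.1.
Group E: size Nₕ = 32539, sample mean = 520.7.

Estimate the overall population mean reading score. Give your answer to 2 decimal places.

N = 110340; weights Wₕ = Nₕ/N = (0.1122, 0.1498, 0.1733, 0.2698, 0.2949).
x̄_st = Σ Wₕ·x̄ₕ = 0.1122·470.4 + 0.1498·515.1 + 0.1733·497.2 + 0.2698·488.1 + 0.2949·520.7 ≈ 501.3474...
→ 501.35.

501.35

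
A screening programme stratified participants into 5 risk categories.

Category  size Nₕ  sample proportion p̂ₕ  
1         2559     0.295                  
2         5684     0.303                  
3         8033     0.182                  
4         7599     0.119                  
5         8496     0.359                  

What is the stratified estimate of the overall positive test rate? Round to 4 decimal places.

N = 2559 + 5684 + 8033 + 7599 + 8496 = 32371.
Overall proportion = Σ (Nₕ/N)·p̂ₕ.
Σ Nₕp̂ₕ = 754.905 + 1722.252 + 1462.006 + 904.281 + 3050.064 = 7893.508.
7893.508 / 32371 = 0.243845... → 0.2438.

0.2438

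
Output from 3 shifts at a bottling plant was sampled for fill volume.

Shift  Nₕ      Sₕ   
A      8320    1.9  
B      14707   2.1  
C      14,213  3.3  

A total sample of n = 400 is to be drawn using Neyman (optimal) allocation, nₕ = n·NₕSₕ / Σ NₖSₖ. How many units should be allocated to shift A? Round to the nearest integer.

68

A: NₕSₕ = 8320·1.9 = 15808
B: NₕSₕ = 14707·2.1 = 30884.7
C: NₕSₕ = 14213·3.3 = 46902.9
Σ NₕSₕ = 93595.6.
n_A = 400·15808/93595.6 = 67.559... → 68.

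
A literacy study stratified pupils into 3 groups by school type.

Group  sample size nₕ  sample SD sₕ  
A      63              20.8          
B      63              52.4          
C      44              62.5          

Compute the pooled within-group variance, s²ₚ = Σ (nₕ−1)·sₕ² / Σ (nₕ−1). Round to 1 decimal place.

A: (63−1)·20.8² = 62·432.64 = 26823.68
B: (63−1)·52.4² = 62·2745.76 = 170237.12
C: (44−1)·62.5² = 43·3906.25 = 167968.75
Numerator = 365029.55; denominator = Σ(nₕ−1) = 167.
s²ₚ = 365029.55/167 = 2185.806... → 2185.8.

2185.8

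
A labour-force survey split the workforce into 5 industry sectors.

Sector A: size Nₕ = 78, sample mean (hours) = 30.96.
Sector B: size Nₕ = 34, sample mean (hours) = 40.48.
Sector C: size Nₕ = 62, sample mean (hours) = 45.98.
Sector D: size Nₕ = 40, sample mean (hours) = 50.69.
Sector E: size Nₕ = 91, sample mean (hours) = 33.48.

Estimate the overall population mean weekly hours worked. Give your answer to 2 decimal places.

N = 78 + 34 + 62 + 40 + 91 = 305.
Overall mean = Σ (Nₕ/N)·x̄ₕ — weight by population share, not a simple average.
Σ Nₕx̄ₕ = 78·30.96 + 34·40.48 + 62·45.98 + 40·50.69 + 91·33.48 = 2414.88 + 1376.32 + 2850.76 + 2027.6 + 3046.68 = 11716.24.
Divide by N: 11716.24 / 305 = 38.4139... → 38.41.

38.41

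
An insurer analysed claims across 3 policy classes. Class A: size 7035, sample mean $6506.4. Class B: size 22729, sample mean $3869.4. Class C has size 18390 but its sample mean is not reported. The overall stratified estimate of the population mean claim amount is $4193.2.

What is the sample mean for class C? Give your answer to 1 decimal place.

3708.5

Σ Nₕx̄ₕ = N·μ, so 18390·x̄_C = 48154·4193.2 − (7035·6506.4 + 22729·3869.4).
= 201919352.8 − 133720116.6 = 68199236.2.
x̄_C = 68199236.2 / 18390 = 3708.496... → 3708.5.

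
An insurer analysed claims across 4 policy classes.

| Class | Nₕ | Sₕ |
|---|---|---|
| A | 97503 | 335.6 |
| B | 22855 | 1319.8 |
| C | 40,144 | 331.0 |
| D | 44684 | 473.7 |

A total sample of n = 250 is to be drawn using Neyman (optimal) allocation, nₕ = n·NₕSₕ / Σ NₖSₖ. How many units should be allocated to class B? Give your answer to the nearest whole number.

Σ NₕSₕ = 97503·335.6 + 22855·1319.8 + 40144·331.0 + 44684·473.7 = 97340510.6.
Share for B: 30164029/97340510.6 = 0.30988.
n_B = 250 × 0.30988 = 77.470... → 77.

77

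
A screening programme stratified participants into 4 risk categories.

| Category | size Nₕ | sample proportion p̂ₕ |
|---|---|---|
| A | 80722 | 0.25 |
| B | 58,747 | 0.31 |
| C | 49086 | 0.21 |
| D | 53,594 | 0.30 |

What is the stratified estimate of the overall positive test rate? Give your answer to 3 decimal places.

N = 80722 + 58747 + 49086 + 53594 = 242149.
Overall proportion = Σ (Nₕ/N)·p̂ₕ.
Σ Nₕp̂ₕ = 20180.5 + 18211.57 + 10308.06 + 16078.2 = 64778.33.
64778.33 / 242149 = 0.26751... → 0.268.

0.268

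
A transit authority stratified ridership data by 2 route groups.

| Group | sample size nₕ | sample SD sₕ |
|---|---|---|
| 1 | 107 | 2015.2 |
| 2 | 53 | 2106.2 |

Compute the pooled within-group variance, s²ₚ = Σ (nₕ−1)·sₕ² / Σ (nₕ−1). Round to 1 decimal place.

Degrees of freedom: 106 + 52 = 158.
Σ(nₕ−1)sₕ² = 106·4061031.04 + 52·4436078.44 = 661145369.12.
s²ₚ = 661145369.12 / 158 = 4184464.362... → 4184464.4.

4184464.4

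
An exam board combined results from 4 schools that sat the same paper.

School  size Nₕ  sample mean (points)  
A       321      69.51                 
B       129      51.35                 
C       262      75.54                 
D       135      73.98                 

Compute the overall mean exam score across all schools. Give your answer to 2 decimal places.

69.32

x̄_st = (Σ Nₕx̄ₕ) / (Σ Nₕ) = (321·69.51 + 129·51.35 + 262·75.54 + 135·73.98) / 847
= 58715.64 / 847 = 69.3219... → 69.32.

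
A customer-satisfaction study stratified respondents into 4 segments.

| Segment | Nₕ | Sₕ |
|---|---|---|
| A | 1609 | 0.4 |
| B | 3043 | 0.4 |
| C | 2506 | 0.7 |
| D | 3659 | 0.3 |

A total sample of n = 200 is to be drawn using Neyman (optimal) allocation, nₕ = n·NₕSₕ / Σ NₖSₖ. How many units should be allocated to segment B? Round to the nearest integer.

52

A: NₕSₕ = 1609·0.4 = 643.6
B: NₕSₕ = 3043·0.4 = 1217.2
C: NₕSₕ = 2506·0.7 = 1754.2
D: NₕSₕ = 3659·0.3 = 1097.7
Σ NₕSₕ = 4712.7.
n_B = 200·1217.2/4712.7 = 51.656... → 52.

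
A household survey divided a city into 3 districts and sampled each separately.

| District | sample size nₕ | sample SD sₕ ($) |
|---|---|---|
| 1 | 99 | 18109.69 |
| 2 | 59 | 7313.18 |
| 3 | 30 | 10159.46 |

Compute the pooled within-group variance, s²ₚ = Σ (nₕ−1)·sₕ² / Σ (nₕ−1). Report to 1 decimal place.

206677732.7

1: (99−1)·18109.69² = 98·327960871.8961 = 32140165445.8178
2: (59−1)·7313.18² = 58·53482601.7124 = 3101990899.3192
3: (30−1)·10159.46² = 29·103214627.4916 = 2993224197.2564
Numerator = 38235380542.3934; denominator = Σ(nₕ−1) = 185.
s²ₚ = 38235380542.3934/185 = 206677732.662... → 206677732.7.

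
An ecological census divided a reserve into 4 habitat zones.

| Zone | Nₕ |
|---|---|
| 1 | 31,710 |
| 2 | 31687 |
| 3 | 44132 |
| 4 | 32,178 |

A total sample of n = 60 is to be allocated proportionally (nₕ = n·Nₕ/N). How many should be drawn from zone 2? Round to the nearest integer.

N = 31710 + 31687 + 44132 + 32178 = 139707.
n_2 = 60·31687/139707 = 13.609... → 14.

14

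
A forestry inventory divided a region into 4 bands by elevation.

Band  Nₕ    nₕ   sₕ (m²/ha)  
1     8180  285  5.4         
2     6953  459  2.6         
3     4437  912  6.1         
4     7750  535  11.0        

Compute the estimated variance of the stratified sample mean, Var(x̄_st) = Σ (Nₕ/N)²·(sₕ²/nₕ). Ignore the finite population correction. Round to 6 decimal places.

N = 27320; Wₕ = Nₕ/N.
band 1: (8180/27320)²·5.4²/285 = 0.009172503
band 2: (6953/27320)²·2.6²/459 = 0.000953931
band 3: (4437/27320)²·6.1²/912 = 0.001076174
band 4: (7750/27320)²·11.0²/535 = 0.018200093
Sum = 0.029402701 → 0.029403.

0.029403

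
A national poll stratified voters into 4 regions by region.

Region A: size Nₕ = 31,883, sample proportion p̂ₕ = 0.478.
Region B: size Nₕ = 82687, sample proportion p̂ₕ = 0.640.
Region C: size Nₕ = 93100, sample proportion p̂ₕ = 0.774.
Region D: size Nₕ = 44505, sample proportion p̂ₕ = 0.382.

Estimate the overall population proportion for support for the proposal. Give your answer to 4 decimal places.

N = 31883 + 82687 + 93100 + 44505 = 252175.
Overall proportion = Σ (Nₕ/N)·p̂ₕ.
Σ Nₕp̂ₕ = 15240.074 + 52919.68 + 72059.4 + 17000.91 = 157220.064.
157220.064 / 252175 = 0.623456... → 0.6235.

0.6235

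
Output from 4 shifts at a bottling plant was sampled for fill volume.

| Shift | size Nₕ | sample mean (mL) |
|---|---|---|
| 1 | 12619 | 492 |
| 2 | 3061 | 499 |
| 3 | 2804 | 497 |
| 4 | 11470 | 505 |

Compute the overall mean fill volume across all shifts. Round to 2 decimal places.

498.16

x̄_st = (Σ Nₕx̄ₕ) / (Σ Nₕ) = (12619·492 + 3061·499 + 2804·497 + 11470·505) / 29954
= 14921925 / 29954 = 498.1613... → 498.16.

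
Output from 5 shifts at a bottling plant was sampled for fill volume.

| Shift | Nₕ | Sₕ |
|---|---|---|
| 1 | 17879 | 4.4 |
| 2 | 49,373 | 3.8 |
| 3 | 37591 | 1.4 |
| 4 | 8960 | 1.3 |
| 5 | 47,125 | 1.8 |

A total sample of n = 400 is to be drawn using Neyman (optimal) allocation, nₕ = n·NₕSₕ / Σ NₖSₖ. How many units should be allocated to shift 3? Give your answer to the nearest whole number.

Σ NₕSₕ = 17879·4.4 + 49373·3.8 + 37591·1.4 + 8960·1.3 + 47125·1.8 = 415385.4.
Share for 3: 52627.4/415385.4 = 0.12670.
n_3 = 400 × 0.12670 = 50.678... → 51.

51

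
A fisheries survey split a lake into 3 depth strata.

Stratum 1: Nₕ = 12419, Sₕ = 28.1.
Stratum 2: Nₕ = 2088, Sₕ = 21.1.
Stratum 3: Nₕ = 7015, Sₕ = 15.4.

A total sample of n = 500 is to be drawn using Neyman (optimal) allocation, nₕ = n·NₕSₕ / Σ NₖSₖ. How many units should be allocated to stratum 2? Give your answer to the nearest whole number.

1: NₕSₕ = 12419·28.1 = 348973.9
2: NₕSₕ = 2088·21.1 = 44056.8
3: NₕSₕ = 7015·15.4 = 108031
Σ NₕSₕ = 501061.7.
n_2 = 500·44056.8/501061.7 = 43.963... → 44.

44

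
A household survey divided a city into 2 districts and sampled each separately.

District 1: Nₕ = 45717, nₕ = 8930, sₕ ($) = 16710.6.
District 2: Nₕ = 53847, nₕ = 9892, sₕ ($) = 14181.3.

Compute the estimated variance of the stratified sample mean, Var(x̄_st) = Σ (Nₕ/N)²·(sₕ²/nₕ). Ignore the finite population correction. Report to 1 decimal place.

N = 99564; Wₕ = Nₕ/N.
district 1: (45717/99564)²·16710.6²/8930 = 6593.0050
district 2: (53847/99564)²·14181.3²/9892 = 5946.5672
Sum = 12539.5722 → 12539.6.

12539.6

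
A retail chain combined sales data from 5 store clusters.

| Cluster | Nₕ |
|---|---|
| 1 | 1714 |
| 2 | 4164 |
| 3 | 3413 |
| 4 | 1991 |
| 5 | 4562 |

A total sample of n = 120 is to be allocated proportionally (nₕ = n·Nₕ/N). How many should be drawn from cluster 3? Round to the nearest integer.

Share of cluster 3 = 3413/15844 = 0.21541.
Allocate 120 × 0.21541 = 25.850... → 26.

26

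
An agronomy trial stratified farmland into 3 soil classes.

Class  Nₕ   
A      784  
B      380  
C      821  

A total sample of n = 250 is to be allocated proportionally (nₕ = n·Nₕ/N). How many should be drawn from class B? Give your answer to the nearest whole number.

Share of class B = 380/1985 = 0.19144.
Allocate 250 × 0.19144 = 47.859... → 48.

48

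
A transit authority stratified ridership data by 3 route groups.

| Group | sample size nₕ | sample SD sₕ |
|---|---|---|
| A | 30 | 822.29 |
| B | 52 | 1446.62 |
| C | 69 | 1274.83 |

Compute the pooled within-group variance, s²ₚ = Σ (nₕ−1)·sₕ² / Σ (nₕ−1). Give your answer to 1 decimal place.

1600337.0

A: (30−1)·822.29² = 29·676160.8441 = 19608664.4789
B: (52−1)·1446.62² = 51·2092709.4244 = 106728180.6444
C: (69−1)·1274.83² = 68·1625191.5289 = 110513023.9652
Numerator = 236849869.0885; denominator = Σ(nₕ−1) = 148.
s²ₚ = 236849869.0885/148 = 1600336.953... → 1600337.0.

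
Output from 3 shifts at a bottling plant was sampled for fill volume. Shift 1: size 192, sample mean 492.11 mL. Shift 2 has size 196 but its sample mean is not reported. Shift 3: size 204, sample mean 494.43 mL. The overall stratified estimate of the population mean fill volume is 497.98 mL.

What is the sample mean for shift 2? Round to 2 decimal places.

Σ Nₕx̄ₕ = N·μ, so 196·x̄_2 = 592·497.98 − (192·492.11 + 204·494.43).
= 294804.16 − 195348.84 = 99455.32.
x̄_2 = 99455.32 / 196 = 507.4251... → 507.43.

507.43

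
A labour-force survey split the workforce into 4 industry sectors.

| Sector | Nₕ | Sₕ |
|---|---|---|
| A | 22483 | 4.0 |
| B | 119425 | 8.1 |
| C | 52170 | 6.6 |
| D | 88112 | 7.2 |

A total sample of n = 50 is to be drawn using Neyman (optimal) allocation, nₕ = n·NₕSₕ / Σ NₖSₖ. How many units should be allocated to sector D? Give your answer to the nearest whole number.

Σ NₕSₕ = 22483·4.0 + 119425·8.1 + 52170·6.6 + 88112·7.2 = 2036002.9.
Share for D: 634406.4/2036002.9 = 0.31159.
n_D = 50 × 0.31159 = 15.580... → 16.

16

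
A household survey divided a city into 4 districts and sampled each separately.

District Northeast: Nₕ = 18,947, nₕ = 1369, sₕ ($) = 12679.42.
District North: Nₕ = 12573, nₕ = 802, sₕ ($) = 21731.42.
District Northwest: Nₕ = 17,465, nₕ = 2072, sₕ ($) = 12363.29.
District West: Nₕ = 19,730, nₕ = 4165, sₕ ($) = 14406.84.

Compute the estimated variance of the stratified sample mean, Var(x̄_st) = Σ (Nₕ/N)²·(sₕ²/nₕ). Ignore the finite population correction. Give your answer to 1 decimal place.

N = 68715. Term for each stratum: Wₕ²sₕ²/nₕ.
Var(x̄_st) = 8928.3897 + 19714.0826 + 4765.5435 + 4108.4076 = 37516.4234 → 37516.4.

37516.4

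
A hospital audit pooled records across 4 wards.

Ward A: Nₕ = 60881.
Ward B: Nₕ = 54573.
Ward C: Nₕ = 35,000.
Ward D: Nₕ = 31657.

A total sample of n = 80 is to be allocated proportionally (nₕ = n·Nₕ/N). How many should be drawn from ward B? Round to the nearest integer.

24

Share of ward B = 54573/182111 = 0.29967.
Allocate 80 × 0.29967 = 23.974... → 24.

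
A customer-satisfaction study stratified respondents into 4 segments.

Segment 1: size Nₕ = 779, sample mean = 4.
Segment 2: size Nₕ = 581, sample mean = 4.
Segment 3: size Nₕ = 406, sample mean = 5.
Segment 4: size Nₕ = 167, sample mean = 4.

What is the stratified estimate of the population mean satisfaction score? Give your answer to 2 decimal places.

N = 779 + 581 + 406 + 167 = 1933.
Weight each subgroup mean by Nₕ/N and sum.
Σ Nₕx̄ₕ = 779·4 + 581·4 + 406·5 + 167·4 = 3116 + 2324 + 2030 + 668 = 8138.
Divide by N: 8138 / 1933 = 4.2100... → 4.21.

4.21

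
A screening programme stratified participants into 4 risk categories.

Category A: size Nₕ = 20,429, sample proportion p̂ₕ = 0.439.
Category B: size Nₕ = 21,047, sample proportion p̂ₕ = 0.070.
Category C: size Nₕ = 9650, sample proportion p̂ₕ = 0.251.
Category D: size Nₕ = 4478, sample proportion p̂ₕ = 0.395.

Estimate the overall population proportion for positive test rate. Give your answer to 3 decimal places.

0.263

N = 20429 + 21047 + 9650 + 4478 = 55604.
Overall proportion = Σ (Nₕ/N)·p̂ₕ.
Σ Nₕp̂ₕ = 8968.331 + 1473.29 + 2422.15 + 1768.81 = 14632.581.
14632.581 / 55604 = 0.26316... → 0.263.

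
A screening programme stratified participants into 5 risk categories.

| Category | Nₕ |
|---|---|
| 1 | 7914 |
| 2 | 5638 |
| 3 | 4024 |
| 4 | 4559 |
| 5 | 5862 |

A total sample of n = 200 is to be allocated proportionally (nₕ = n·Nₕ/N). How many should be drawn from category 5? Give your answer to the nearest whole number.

Share of category 5 = 5862/27997 = 0.20938.
Allocate 200 × 0.20938 = 41.876... → 42.

42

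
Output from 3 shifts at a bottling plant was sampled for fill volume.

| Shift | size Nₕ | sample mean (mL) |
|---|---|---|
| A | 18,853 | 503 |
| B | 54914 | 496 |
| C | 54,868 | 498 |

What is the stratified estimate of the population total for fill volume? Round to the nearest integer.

64044667

A: 18853·503 = 9483059
B: 54914·496 = 27237344
C: 54868·498 = 27324264
τ̂ = Σ Nₕx̄ₕ = 64044667.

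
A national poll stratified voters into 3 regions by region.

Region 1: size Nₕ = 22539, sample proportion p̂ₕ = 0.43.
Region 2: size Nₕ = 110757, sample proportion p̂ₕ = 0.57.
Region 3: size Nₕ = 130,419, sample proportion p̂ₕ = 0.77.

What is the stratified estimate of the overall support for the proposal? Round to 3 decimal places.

Wₕ = Nₕ/N with N = 263715: 0.0855, 0.4200, 0.4945.
p̂_st = 0.0855·0.43 + 0.4200·0.57 + 0.4945·0.77 ≈ 0.65694... → 0.657.

0.657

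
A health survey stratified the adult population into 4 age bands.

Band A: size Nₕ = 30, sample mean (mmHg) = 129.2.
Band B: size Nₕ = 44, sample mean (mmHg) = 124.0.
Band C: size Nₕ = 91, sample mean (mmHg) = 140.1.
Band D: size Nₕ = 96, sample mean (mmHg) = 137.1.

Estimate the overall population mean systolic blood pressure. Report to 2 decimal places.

135.03

N = 30 + 44 + 91 + 96 = 261.
The stratified mean weights each stratum mean by its population share Nₕ/N.
Σ Nₕx̄ₕ = 30·129.2 + 44·124.0 + 91·140.1 + 96·137.1 = 3876 + 5456 + 12749.1 + 13161.6 = 35242.7.
Divide by N: 35242.7 / 261 = 135.0295... → 135.03.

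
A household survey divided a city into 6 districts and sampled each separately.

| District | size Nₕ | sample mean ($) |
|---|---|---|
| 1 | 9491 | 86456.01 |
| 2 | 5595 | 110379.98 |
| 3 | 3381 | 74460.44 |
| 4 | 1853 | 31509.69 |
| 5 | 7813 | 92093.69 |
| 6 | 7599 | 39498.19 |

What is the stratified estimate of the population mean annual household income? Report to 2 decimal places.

N = 9491 + 5595 + 3381 + 1853 + 7813 + 7599 = 35732.
Overall mean = Σ (Nₕ/N)·x̄ₕ — weight by population share, not a simple average.
Σ Nₕx̄ₕ = 9491·86456.01 + 5595·110379.98 + 3381·74460.44 + 1853·31509.69 + 7813·92093.69 + 7599·39498.19 = 820553990.91 + 617575988.1 + 251750747.64 + 58387455.57 + 719527999.97 + 300146745.81 = 2767942928.
Divide by N: 2767942928 / 35732 = 77463.9798... → 77463.98.

77463.98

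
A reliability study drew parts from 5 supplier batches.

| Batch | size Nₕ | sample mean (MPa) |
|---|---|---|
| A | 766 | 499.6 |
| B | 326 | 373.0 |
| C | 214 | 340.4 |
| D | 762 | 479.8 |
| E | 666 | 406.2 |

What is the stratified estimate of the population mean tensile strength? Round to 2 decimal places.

N = 766 + 326 + 214 + 762 + 666 = 2734.
Weight each subgroup mean by Nₕ/N and sum.
Σ Nₕx̄ₕ = 766·499.6 + 326·373.0 + 214·340.4 + 762·479.8 + 666·406.2 = 382693.6 + 121598 + 72845.6 + 365607.6 + 270529.2 = 1213274.
Divide by N: 1213274 / 2734 = 443.7725... → 443.77.

443.77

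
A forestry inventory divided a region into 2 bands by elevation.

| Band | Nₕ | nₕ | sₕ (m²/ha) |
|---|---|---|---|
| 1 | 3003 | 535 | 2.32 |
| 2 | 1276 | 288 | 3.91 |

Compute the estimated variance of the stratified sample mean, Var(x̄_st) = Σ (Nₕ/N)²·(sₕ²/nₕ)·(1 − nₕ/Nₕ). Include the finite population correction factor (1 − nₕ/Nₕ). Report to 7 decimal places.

N = 4279; Wₕ = Nₕ/N.
band 1: (3003/4279)²·2.32²/535·(1 − 535/3003) = 0.0040722844
band 2: (1276/4279)²·3.91²/288·(1 − 288/1276) = 0.0036549722
Sum = 0.0077272566 → 0.0077273.

0.0077273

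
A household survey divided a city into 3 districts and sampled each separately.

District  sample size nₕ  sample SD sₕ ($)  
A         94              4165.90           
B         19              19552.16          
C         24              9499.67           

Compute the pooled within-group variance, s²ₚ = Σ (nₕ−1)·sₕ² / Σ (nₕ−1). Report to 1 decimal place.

78886270.9

A: (94−1)·4165.90² = 93·17354722.81 = 1613989221.33
B: (19−1)·19552.16² = 18·382286960.6656 = 6881165291.9808
C: (24−1)·9499.67² = 23·90243730.1089 = 2075605792.5047
Numerator = 10570760305.8155; denominator = Σ(nₕ−1) = 134.
s²ₚ = 10570760305.8155/134 = 78886270.939... → 78886270.9.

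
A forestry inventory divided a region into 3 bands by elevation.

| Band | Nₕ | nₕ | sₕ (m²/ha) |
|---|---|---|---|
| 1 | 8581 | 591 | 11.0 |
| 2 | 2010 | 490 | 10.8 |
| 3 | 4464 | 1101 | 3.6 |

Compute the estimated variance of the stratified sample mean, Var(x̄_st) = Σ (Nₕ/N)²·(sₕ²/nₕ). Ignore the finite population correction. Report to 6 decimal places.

N = 15055; Wₕ = Nₕ/N.
band 1: (8581/15055)²·11.0²/591 = 0.066513863
band 2: (2010/15055)²·10.8²/490 = 0.004243088
band 3: (4464/15055)²·3.6²/1101 = 0.001034915
Sum = 0.071791866 → 0.071792.

0.071792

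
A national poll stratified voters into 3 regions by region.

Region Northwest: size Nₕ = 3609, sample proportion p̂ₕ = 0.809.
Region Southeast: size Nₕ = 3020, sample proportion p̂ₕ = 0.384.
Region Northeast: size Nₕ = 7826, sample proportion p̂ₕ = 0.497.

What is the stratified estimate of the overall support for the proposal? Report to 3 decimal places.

0.551

Wₕ = Nₕ/N with N = 14455: 0.2497, 0.2089, 0.5414.
p̂_st = 0.2497·0.809 + 0.2089·0.384 + 0.5414·0.497 ≈ 0.55129... → 0.551.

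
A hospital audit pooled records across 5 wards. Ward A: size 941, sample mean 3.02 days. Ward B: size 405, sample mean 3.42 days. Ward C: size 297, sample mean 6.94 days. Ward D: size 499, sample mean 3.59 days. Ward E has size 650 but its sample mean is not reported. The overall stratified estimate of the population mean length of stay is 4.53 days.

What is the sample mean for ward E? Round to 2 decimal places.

7.03

Σ Nₕx̄ₕ = N·μ, so 650·x̄_E = 2792·4.53 − (941·3.02 + 405·3.42 + 297·6.94 + 499·3.59).
= 12647.76 − 8079.51 = 4568.25.
x̄_E = 4568.25 / 650 = 7.0281... → 7.03.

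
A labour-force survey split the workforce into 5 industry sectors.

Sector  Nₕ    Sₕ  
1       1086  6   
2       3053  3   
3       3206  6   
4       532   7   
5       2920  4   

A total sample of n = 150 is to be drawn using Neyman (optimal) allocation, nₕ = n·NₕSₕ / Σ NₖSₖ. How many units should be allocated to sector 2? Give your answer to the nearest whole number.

27

Σ NₕSₕ = 1086·6 + 3053·3 + 3206·6 + 532·7 + 2920·4 = 50315.
Share for 2: 9159/50315 = 0.18203.
n_2 = 150 × 0.18203 = 27.305... → 27.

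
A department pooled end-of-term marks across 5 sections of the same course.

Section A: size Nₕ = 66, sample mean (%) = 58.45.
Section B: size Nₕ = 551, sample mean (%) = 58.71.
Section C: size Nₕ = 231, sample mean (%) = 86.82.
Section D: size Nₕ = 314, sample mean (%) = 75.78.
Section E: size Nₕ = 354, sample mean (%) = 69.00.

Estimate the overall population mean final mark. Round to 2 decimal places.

x̄_st = (Σ Nₕx̄ₕ) / (Σ Nₕ) = (66·58.45 + 551·58.71 + 231·86.82 + 314·75.78 + 354·69.00) / 1516
= 104483.25 / 1516 = 68.9203... → 68.92.

68.92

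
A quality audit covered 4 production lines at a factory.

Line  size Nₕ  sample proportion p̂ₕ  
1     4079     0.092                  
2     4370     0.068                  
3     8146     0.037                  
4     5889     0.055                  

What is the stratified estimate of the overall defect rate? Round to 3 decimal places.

N = 4079 + 4370 + 8146 + 5889 = 22484.
Overall proportion = Σ (Nₕ/N)·p̂ₕ.
Σ Nₕp̂ₕ = 375.268 + 297.16 + 301.402 + 323.895 = 1297.725.
1297.725 / 22484 = 0.05772... → 0.058.

0.058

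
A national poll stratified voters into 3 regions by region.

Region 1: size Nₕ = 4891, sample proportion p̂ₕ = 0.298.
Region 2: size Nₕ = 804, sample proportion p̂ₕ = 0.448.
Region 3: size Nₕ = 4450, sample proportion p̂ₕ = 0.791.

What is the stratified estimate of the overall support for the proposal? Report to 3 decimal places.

Wₕ = Nₕ/N with N = 10145: 0.4821, 0.0793, 0.4386.
p̂_st = 0.4821·0.298 + 0.0793·0.448 + 0.4386·0.791 ≈ 0.52614... → 0.526.

0.526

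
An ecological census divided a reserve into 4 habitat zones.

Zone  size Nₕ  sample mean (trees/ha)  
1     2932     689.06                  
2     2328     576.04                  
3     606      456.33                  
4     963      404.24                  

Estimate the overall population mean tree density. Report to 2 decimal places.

N = 6829; weights Wₕ = Nₕ/N = (0.4293, 0.3409, 0.0887, 0.1410).
x̄_st = Σ Wₕ·x̄ₕ = 0.4293·689.06 + 0.3409·576.04 + 0.0887·456.33 + 0.1410·404.24 ≈ 589.7151...
→ 589.72.

589.72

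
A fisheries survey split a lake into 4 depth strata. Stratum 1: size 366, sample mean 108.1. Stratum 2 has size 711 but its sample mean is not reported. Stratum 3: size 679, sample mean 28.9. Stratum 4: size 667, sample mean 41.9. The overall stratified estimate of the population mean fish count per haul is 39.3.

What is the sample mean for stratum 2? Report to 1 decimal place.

N = 366 + 711 + 679 + 667 = 2423.
Overall total = μ·N = 39.3·2423 = 95223.9.
Subtract the known strata: 366·108.1 + 679·28.9 + 667·41.9 = 87135.
Remaining total for stratum 2: 95223.9 − 87135 = 8088.9.
Divide by its size: 8088.9 / 711 = 11.377... → 11.4.

11.4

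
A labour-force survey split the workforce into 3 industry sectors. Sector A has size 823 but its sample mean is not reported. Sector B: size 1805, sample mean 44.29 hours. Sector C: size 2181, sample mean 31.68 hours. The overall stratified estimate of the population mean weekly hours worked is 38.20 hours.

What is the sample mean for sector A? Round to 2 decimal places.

42.12

Σ Nₕx̄ₕ = N·μ, so 823·x̄_A = 4809·38.20 − (1805·44.29 + 2181·31.68).
= 183703.8 − 149037.53 = 34666.27.
x̄_A = 34666.27 / 823 = 42.1218... → 42.12.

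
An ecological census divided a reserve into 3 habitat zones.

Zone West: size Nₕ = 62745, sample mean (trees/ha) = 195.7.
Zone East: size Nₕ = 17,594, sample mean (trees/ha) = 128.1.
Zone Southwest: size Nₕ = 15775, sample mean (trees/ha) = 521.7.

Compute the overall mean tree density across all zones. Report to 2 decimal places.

236.83

N = 62745 + 17594 + 15775 = 96114.
Weight each subgroup mean by Nₕ/N and sum.
Σ Nₕx̄ₕ = 62745·195.7 + 17594·128.1 + 15775·521.7 = 12279196.5 + 2253791.4 + 8229817.5 = 22762805.4.
Divide by N: 22762805.4 / 96114 = 236.8313... → 236.83.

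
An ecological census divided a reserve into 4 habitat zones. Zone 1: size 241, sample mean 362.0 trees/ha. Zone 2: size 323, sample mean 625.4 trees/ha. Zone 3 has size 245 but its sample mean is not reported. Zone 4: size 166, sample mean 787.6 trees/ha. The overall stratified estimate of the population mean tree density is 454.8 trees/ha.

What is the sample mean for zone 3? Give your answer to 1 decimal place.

95.7

Σ Nₕx̄ₕ = N·μ, so 245·x̄_3 = 975·454.8 − (241·362.0 + 323·625.4 + 166·787.6).
= 443430 − 419987.8 = 23442.2.
x̄_3 = 23442.2 / 245 = 95.682... → 95.7.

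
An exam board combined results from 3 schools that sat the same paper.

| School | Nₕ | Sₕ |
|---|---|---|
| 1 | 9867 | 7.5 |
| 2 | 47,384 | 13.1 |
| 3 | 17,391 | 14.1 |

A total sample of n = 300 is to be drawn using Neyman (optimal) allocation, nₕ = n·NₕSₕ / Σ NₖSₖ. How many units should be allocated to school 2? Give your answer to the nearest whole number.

198

1: NₕSₕ = 9867·7.5 = 74002.5
2: NₕSₕ = 47384·13.1 = 620730.4
3: NₕSₕ = 17391·14.1 = 245213.1
Σ NₕSₕ = 939946.
n_2 = 300·620730.4/939946 = 198.117... → 198.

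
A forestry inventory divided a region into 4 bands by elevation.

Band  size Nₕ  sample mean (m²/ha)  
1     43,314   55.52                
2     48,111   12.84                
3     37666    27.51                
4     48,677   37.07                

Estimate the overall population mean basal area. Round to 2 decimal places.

N = 43314 + 48111 + 37666 + 48677 = 177768.
Weight each subgroup mean by Nₕ/N and sum.
Σ Nₕx̄ₕ = 43314·55.52 + 48111·12.84 + 37666·27.51 + 48677·37.07 = 2404793.28 + 617745.24 + 1036191.66 + 1804456.39 = 5863186.57.
Divide by N: 5863186.57 / 177768 = 32.9822... → 32.98.

32.98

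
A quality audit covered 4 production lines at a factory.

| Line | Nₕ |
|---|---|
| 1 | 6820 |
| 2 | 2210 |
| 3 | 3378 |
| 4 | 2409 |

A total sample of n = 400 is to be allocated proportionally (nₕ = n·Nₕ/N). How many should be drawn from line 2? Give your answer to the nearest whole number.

60

Share of line 2 = 2210/14817 = 0.14915.
Allocate 400 × 0.14915 = 59.661... → 60.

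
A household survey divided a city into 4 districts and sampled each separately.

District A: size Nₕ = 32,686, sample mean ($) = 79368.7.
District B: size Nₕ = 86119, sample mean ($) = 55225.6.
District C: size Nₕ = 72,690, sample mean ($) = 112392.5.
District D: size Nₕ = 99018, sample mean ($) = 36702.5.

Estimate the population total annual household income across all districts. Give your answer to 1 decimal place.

19154237744.6

Estimate total by summing Nₕ·x̄ₕ over strata.
32686·79368.7 + 86119·55225.6 + 72690·112392.5 + 99018·36702.5 = 2594245328.2 + 4755973446.4 + 8169810825 + 3634208145 = 19154237744.6.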